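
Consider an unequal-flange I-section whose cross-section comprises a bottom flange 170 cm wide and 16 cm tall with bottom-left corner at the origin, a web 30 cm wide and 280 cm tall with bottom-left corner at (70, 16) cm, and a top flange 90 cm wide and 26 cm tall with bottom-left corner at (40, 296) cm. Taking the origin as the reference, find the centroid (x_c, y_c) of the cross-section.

bottom flange: A = 170 × 16 = 2720.00, centroid at (85.00, 8.00).
web: A = 30 × 280 = 8400.00, centroid at (85.00, 156.00).
top flange: A = 90 × 26 = 2340.00, centroid at (85.00, 309.00).
ΣA = 13460.00 cm²
ΣAx_c = (2720.00)(85.00) + (8400.00)(85.00) + (2340.00)(85.00) = 1144100.00 cm³
ΣAy_c = (2720.00)(8.00) + (8400.00)(156.00) + (2340.00)(309.00) = 2055220.00 cm³
x_c = 1144100.00 / 13460.00 = 85.00 cm
y_c = 2055220.00 / 13460.00 = 152.69 cm

x_c = 85.00 cm, y_c = 152.69 cm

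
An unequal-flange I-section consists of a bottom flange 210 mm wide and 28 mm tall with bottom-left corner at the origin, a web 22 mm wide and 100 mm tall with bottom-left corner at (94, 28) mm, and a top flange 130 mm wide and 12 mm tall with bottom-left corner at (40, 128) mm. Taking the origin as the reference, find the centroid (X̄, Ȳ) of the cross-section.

X̄ = 105.00 mm, Ȳ = 48.02 mm

bottom flange: A = 210 × 28 = 5880.00, centroid at (105.00, 14.00).
web: A = 22 × 100 = 2200.00, centroid at (105.00, 78.00).
top flange: A = 130 × 12 = 1560.00, centroid at (105.00, 134.00).
ΣA = 9640.00 mm²
ΣAX̄ = (5880.00)(105.00) + (2200.00)(105.00) + (1560.00)(105.00) = 1012200.00 mm³
ΣAȲ = (5880.00)(14.00) + (2200.00)(78.00) + (1560.00)(134.00) = 462960.00 mm³
X̄ = 1012200.00 / 9640.00 = 105.00 mm
Ȳ = 462960.00 / 9640.00 = 48.02 mm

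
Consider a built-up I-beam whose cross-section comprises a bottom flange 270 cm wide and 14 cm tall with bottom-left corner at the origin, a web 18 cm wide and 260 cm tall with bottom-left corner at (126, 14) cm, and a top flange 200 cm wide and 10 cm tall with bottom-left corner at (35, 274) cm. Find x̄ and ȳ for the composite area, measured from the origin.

bottom flange: A = 270 × 14 = 3780.00, centroid at (135.00, 7.00).
web: A = 18 × 260 = 4680.00, centroid at (135.00, 144.00).
top flange: A = 200 × 10 = 2000.00, centroid at (135.00, 279.00).
ΣA = 10460.00 cm²
ΣAx̄ = (3780.00)(135.00) + (4680.00)(135.00) + (2000.00)(135.00) = 1412100.00 cm³
ΣAȳ = (3780.00)(7.00) + (4680.00)(144.00) + (2000.00)(279.00) = 1258380.00 cm³
x̄ = 1412100.00 / 10460.00 = 135.00 cm
ȳ = 1258380.00 / 10460.00 = 120.30 cm

x̄ = 135.00 cm, ȳ = 120.30 cm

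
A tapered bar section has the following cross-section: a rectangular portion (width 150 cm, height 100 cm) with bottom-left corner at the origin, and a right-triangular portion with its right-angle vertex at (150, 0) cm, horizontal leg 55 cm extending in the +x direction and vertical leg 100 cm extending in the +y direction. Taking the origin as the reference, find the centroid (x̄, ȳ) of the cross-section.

Part | A | x̄ᵢ | ȳᵢ | A·x̄ᵢ | A·ȳᵢ
rectangular portion | 15000.00 | 75.00 | 50.00 | 1125000.00 | 750000.00
triangular portion | 2750.00 | 168.33 | 33.33 | 462916.67 | 91666.67
Σ | 17750.00 |  |  | 1587916.67 | 841666.67
x̄ = 1587916.67 / 17750.00 = 89.46 cm
ȳ = 841666.67 / 17750.00 = 47.42 cm

x̄ = 89.46 cm, ȳ = 47.42 cm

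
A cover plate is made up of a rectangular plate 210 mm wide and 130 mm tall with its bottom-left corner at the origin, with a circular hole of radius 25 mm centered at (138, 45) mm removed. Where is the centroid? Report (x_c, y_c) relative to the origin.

x_c = 102.44 mm, y_c = 66.55 mm

plate: A = 210 × 130 = 27300.00, centroid at (105.00, 65.00).
hole: A = −π·25² = -1963.50, centroid at (138.00, 45.00).
ΣA = 25336.50 mm²
ΣAx_c = (27300.00)(105.00) + (-1963.50)(138.00) = 2595537.63 mm³
ΣAy_c = (27300.00)(65.00) + (-1963.50)(45.00) = 1686142.71 mm³
x_c = 2595537.63 / 25336.50 = 102.44 mm
y_c = 1686142.71 / 25336.50 = 66.55 mm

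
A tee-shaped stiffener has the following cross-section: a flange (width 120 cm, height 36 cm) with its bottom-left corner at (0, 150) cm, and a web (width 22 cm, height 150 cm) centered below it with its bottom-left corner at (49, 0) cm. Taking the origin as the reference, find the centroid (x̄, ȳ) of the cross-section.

web: A = 22 × 150 = 3300.00, centroid at (60.00, 75.00).
flange: A = 120 × 36 = 4320.00, centroid at (60.00, 168.00).
ΣA = 7620.00 cm²
ΣAx̄ = (3300.00)(60.00) + (4320.00)(60.00) = 457200.00 cm³
ΣAȳ = (3300.00)(75.00) + (4320.00)(168.00) = 973260.00 cm³
x̄ = 457200.00 / 7620.00 = 60.00 cm
ȳ = 973260.00 / 7620.00 = 127.72 cm

x̄ = 60.00 cm, ȳ = 127.72 cm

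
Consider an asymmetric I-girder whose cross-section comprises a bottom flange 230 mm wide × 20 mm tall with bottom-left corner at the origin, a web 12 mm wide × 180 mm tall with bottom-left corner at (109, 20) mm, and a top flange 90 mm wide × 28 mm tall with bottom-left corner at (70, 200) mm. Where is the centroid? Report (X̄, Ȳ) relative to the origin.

Part | A | x̄ᵢ | ȳᵢ | A·x̄ᵢ | A·ȳᵢ
bottom flange | 4600.00 | 115.00 | 10.00 | 529000.00 | 46000.00
web | 2160.00 | 115.00 | 110.00 | 248400.00 | 237600.00
top flange | 2520.00 | 115.00 | 214.00 | 289800.00 | 539280.00
Σ | 9280.00 |  |  | 1067200.00 | 822880.00
X̄ = 1067200.00 / 9280.00 = 115.00 mm
Ȳ = 822880.00 / 9280.00 = 88.67 mm

X̄ = 115.00 mm, Ȳ = 88.67 mm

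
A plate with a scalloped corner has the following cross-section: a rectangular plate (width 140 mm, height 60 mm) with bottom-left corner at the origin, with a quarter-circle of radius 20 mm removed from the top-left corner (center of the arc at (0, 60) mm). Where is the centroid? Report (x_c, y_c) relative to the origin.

x_c = 72.39 mm, y_c = 29.16 mm

plate: A = 140 × 60 = 8400.00, centroid at (70.00, 30.00).
removed quarter-circle: A = −¼π·20² = -314.16, centroid at (8.49, 51.51).
ΣA = 8085.84 mm², ΣAx_c = 585333.33 mm³, ΣAy_c = 235817.11 mm³.
x_c = 585333.33/8085.84 = 72.39 mm; y_c = 235817.11/8085.84 = 29.16 mm.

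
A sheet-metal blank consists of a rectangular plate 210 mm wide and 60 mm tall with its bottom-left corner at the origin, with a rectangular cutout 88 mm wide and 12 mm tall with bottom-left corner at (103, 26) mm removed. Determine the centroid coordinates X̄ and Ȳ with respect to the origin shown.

plate: A = 210 × 60 = 12600.00, centroid at (105.00, 30.00).
hole: A = −(88 × 12) = -1056.00, centroid at (147.00, 32.00).
ΣA = 11544.00 mm², ΣAX̄ = 1167768.00 mm³, ΣAȲ = 344208.00 mm³.
X̄ = 1167768.00/11544.00 = 101.16 mm; Ȳ = 344208.00/11544.00 = 29.82 mm.

X̄ = 101.16 mm, Ȳ = 29.82 mm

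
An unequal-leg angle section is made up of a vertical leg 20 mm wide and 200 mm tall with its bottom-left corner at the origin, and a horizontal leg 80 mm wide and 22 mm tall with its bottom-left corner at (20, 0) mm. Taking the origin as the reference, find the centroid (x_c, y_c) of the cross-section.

x_c = 25.28 mm, y_c = 72.81 mm

vertical leg: A = 20 × 200 = 4000.00, centroid at (10.00, 100.00).
horizontal leg: A = 80 × 22 = 1760.00, centroid at (60.00, 11.00).
ΣA = 5760.00 mm², ΣAx_c = 145600.00 mm³, ΣAy_c = 419360.00 mm³.
x_c = 145600.00/5760.00 = 25.28 mm; y_c = 419360.00/5760.00 = 72.81 mm.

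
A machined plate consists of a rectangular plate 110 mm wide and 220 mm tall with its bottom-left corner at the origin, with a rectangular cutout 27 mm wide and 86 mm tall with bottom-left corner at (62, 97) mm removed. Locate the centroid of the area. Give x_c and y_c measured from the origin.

plate: A = 110 × 220 = 24200.00, centroid at (55.00, 110.00).
hole: A = −(27 × 86) = -2322.00, centroid at (75.50, 140.00).
ΣA = 21878.00 mm², ΣAx_c = 1155689.00 mm³, ΣAy_c = 2336920.00 mm³.
x_c = 1155689.00/21878.00 = 52.82 mm; y_c = 2336920.00/21878.00 = 106.82 mm.

x_c = 52.82 mm, y_c = 106.82 mm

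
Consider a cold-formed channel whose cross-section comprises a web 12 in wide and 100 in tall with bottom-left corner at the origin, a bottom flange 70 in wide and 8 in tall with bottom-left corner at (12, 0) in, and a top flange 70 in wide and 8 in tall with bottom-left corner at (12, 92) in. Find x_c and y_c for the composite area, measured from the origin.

Part | A | x̄ᵢ | ȳᵢ | A·x̄ᵢ | A·ȳᵢ
web | 1200.00 | 6.00 | 50.00 | 7200.00 | 60000.00
bottom flange | 560.00 | 47.00 | 4.00 | 26320.00 | 2240.00
top flange | 560.00 | 47.00 | 96.00 | 26320.00 | 53760.00
Σ | 2320.00 |  |  | 59840.00 | 116000.00
x_c = 59840.00 / 2320.00 = 25.79 in
y_c = 116000.00 / 2320.00 = 50.00 in

x_c = 25.79 in, y_c = 50.00 in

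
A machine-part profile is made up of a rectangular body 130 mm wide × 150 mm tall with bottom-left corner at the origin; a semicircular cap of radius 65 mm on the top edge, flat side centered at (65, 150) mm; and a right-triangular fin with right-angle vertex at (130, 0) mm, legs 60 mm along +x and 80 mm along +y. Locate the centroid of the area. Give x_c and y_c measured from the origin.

x_c = 72.15 mm, y_c = 94.79 mm

Part | A | x̄ᵢ | ȳᵢ | A·x̄ᵢ | A·ȳᵢ
rectangular body | 19500.00 | 65.00 | 75.00 | 1267500.00 | 1462500.00
semicircular top | 6636.61 | 65.00 | 177.59 | 431379.94 | 1178575.51
triangular fin | 2400.00 | 150.00 | 26.67 | 360000.00 | 64000.00
Σ | 28536.61 |  |  | 2058879.94 | 2705075.51
x_c = 2058879.94 / 28536.61 = 72.15 mm
y_c = 2705075.51 / 28536.61 = 94.79 mm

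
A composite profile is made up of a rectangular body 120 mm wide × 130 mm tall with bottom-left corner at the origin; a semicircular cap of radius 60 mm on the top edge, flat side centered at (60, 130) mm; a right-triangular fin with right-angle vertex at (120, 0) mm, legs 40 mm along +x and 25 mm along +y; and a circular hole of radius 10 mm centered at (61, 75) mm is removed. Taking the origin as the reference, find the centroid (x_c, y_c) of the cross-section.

rectangular body: A = 120 × 130 = 15600.00, centroid at (60.00, 65.00).
semicircular top: A = ½π·60² = 5654.87, centroid at (60.00, 155.46).
triangular fin: A = ½·40·25 = 500.00, centroid at (133.33, 8.33).
hole: A = −π·10² = -314.16, centroid at (61.00, 75.00).
ΣA = 21440.71 mm²
ΣAx_c = (15600.00)(60.00) + (5654.87)(60.00) + (500.00)(133.33) + (-314.16)(61.00) = 1322794.96 mm³
ΣAy_c = (15600.00)(65.00) + (5654.87)(155.46) + (500.00)(8.33) + (-314.16)(75.00) = 1873737.40 mm³
x_c = 1322794.96 / 21440.71 = 61.70 mm
y_c = 1873737.40 / 21440.71 = 87.39 mm

x_c = 61.70 mm, y_c = 87.39 mm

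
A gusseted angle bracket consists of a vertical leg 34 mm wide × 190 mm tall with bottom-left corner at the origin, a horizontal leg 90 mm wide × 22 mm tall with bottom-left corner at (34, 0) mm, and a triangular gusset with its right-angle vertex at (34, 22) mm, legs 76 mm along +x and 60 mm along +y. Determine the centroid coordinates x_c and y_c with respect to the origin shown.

x_c = 37.46 mm, y_c = 68.21 mm

Part | A | x̄ᵢ | ȳᵢ | A·x̄ᵢ | A·ȳᵢ
vertical leg | 6460.00 | 17.00 | 95.00 | 109820.00 | 613700.00
horizontal leg | 1980.00 | 79.00 | 11.00 | 156420.00 | 21780.00
gusset | 2280.00 | 59.33 | 42.00 | 135280.00 | 95760.00
Σ | 10720.00 |  |  | 401520.00 | 731240.00
x_c = 401520.00 / 10720.00 = 37.46 mm
y_c = 731240.00 / 10720.00 = 68.21 mm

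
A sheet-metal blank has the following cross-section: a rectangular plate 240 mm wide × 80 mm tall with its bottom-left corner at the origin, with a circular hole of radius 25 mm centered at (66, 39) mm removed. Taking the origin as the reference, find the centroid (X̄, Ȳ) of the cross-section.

X̄ = 126.15 mm, Ȳ = 40.11 mm

plate: A = 240 × 80 = 19200.00, centroid at (120.00, 40.00).
hole: A = −π·25² = -1963.50, centroid at (66.00, 39.00).
ΣA = 17236.50 mm², ΣAX̄ = 2174409.30 mm³, ΣAȲ = 691423.68 mm³.
X̄ = 2174409.30/17236.50 = 126.15 mm; Ȳ = 691423.68/17236.50 = 40.11 mm.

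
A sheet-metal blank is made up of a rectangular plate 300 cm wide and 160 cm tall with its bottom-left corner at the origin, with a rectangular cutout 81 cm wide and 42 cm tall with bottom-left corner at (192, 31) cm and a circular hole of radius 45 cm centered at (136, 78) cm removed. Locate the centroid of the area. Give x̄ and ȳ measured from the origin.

x̄ = 144.99 cm, ȳ = 82.82 cm

plate: A = 300 × 160 = 48000.00, centroid at (150.00, 80.00).
hole 1: A = −(81 × 42) = -3402.00, centroid at (232.50, 52.00).
hole 2: A = −π·45² = -6361.73, centroid at (136.00, 78.00).
ΣA = 38236.27 cm², ΣAx̄ = 5543840.38 cm³, ΣAȳ = 3166881.44 cm³.
x̄ = 5543840.38/38236.27 = 144.99 cm; ȳ = 3166881.44/38236.27 = 82.82 cm.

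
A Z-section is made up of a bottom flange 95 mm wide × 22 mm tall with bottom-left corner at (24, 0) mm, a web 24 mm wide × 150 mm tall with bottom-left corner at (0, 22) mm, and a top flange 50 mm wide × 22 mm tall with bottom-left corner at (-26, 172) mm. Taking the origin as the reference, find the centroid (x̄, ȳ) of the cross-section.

x̄ = 28.21 mm, ȳ = 84.46 mm

bottom flange: A = 95 × 22 = 2090.00, centroid at (71.50, 11.00).
web: A = 24 × 150 = 3600.00, centroid at (12.00, 97.00).
top flange: A = 50 × 22 = 1100.00, centroid at (-1.00, 183.00).
ΣA = 6790.00 mm², ΣAx̄ = 191535.00 mm³, ΣAȳ = 573490.00 mm³.
x̄ = 191535.00/6790.00 = 28.21 mm; ȳ = 573490.00/6790.00 = 84.46 mm.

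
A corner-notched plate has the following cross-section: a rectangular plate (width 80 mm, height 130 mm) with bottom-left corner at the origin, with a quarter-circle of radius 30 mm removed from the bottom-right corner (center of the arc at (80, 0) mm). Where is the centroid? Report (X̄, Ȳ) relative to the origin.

X̄ = 38.01 mm, Ȳ = 68.81 mm

Part | A | x̄ᵢ | ȳᵢ | A·x̄ᵢ | A·ȳᵢ
plate | 10400.00 | 40.00 | 65.00 | 416000.00 | 676000.00
removed quarter-circle | -706.86 | 67.27 | 12.73 | -47548.67 | -9000.00
Σ | 9693.14 |  |  | 368451.33 | 667000.00
X̄ = 368451.33 / 9693.14 = 38.01 mm
Ȳ = 667000.00 / 9693.14 = 68.81 mm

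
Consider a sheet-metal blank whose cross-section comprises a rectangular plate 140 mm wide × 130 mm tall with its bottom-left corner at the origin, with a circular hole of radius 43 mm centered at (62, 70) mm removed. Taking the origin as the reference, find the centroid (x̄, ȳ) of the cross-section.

Part | A | x̄ᵢ | ȳᵢ | A·x̄ᵢ | A·ȳᵢ
plate | 18200.00 | 70.00 | 65.00 | 1274000.00 | 1183000.00
hole | -5808.80 | 62.00 | 70.00 | -360145.90 | -406616.34
Σ | 12391.20 |  |  | 913854.10 | 776383.66
x̄ = 913854.10 / 12391.20 = 73.75 mm
ȳ = 776383.66 / 12391.20 = 62.66 mm

x̄ = 73.75 mm, ȳ = 62.66 mm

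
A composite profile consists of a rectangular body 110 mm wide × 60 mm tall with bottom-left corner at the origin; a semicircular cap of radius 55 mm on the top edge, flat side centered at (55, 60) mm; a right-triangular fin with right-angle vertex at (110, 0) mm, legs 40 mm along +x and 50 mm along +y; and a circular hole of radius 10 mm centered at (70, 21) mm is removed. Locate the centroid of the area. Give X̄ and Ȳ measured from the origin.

Part | A | x̄ᵢ | ȳᵢ | A·x̄ᵢ | A·ȳᵢ
rectangular body | 6600.00 | 55.00 | 30.00 | 363000.00 | 198000.00
semicircular top | 4751.66 | 55.00 | 83.34 | 261341.24 | 396016.20
triangular fin | 1000.00 | 123.33 | 16.67 | 123333.33 | 16666.67
hole | -314.16 | 70.00 | 21.00 | -21991.15 | -6597.34
Σ | 12037.50 |  |  | 725683.42 | 604085.52
X̄ = 725683.42 / 12037.50 = 60.29 mm
Ȳ = 604085.52 / 12037.50 = 50.18 mm

X̄ = 60.29 mm, Ȳ = 50.18 mm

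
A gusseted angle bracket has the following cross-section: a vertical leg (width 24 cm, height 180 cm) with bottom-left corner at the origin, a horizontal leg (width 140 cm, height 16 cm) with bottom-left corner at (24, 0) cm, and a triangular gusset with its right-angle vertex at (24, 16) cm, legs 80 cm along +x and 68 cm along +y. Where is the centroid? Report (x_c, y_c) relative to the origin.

x_c = 43.13 cm, y_c = 55.16 cm

vertical leg: A = 24 × 180 = 4320.00, centroid at (12.00, 90.00).
horizontal leg: A = 140 × 16 = 2240.00, centroid at (94.00, 8.00).
gusset: A = ½·80·68 = 2720.00, centroid at (50.67, 38.67).
ΣA = 9280.00 cm²
ΣAx_c = (4320.00)(12.00) + (2240.00)(94.00) + (2720.00)(50.67) = 400213.33 cm³
ΣAy_c = (4320.00)(90.00) + (2240.00)(8.00) + (2720.00)(38.67) = 511893.33 cm³
x_c = 400213.33 / 9280.00 = 43.13 cm
y_c = 511893.33 / 9280.00 = 55.16 cm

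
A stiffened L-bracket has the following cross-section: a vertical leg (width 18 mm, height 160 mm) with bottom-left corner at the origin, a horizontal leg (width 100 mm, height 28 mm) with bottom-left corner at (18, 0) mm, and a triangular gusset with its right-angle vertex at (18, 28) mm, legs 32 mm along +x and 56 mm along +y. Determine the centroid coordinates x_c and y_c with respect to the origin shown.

vertical leg: A = 18 × 160 = 2880.00, centroid at (9.00, 80.00).
horizontal leg: A = 100 × 28 = 2800.00, centroid at (68.00, 14.00).
gusset: A = ½·32·56 = 896.00, centroid at (28.67, 46.67).
ΣA = 6576.00 mm², ΣAx_c = 242005.33 mm³, ΣAy_c = 311413.33 mm³.
x_c = 242005.33/6576.00 = 36.80 mm; y_c = 311413.33/6576.00 = 47.36 mm.

x_c = 36.80 mm, y_c = 47.36 mm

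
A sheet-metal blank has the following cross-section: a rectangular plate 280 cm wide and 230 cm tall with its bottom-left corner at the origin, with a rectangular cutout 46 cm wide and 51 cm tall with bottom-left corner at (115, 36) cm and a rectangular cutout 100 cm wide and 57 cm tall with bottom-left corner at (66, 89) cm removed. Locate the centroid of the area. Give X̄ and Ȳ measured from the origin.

X̄ = 142.51 cm, Ȳ = 116.97 cm

plate: A = 280 × 230 = 64400.00, centroid at (140.00, 115.00).
hole 1: A = −(46 × 51) = -2346.00, centroid at (138.00, 61.50).
hole 2: A = −(100 × 57) = -5700.00, centroid at (116.00, 117.50).
ΣA = 56354.00 cm², ΣAX̄ = 8031052.00 cm³, ΣAȲ = 6591971.00 cm³.
X̄ = 8031052.00/56354.00 = 142.51 cm; Ȳ = 6591971.00/56354.00 = 116.97 cm.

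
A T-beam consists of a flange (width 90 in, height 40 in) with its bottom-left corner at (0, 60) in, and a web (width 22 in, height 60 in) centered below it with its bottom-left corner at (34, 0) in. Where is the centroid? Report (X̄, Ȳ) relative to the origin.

X̄ = 45.00 in, Ȳ = 66.59 in

web: A = 22 × 60 = 1320.00, centroid at (45.00, 30.00).
flange: A = 90 × 40 = 3600.00, centroid at (45.00, 80.00).
ΣA = 4920.00 in², ΣAX̄ = 221400.00 in³, ΣAȲ = 327600.00 in³.
X̄ = 221400.00/4920.00 = 45.00 in; Ȳ = 327600.00/4920.00 = 66.59 in.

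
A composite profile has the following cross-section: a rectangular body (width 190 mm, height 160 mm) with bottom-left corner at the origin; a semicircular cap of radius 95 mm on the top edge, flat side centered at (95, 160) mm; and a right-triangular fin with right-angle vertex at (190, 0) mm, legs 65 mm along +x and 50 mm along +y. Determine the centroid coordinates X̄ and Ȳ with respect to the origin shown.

Part | A | x̄ᵢ | ȳᵢ | A·x̄ᵢ | A·ȳᵢ
rectangular body | 30400.00 | 95.00 | 80.00 | 2888000.00 | 2432000.00
semicircular top | 14176.44 | 95.00 | 200.32 | 1346761.50 | 2839813.23
triangular fin | 1625.00 | 211.67 | 16.67 | 343958.33 | 27083.33
Σ | 46201.44 |  |  | 4578719.83 | 5298896.56
X̄ = 4578719.83 / 46201.44 = 99.10 mm
Ȳ = 5298896.56 / 46201.44 = 114.69 mm

X̄ = 99.10 mm, Ȳ = 114.69 mm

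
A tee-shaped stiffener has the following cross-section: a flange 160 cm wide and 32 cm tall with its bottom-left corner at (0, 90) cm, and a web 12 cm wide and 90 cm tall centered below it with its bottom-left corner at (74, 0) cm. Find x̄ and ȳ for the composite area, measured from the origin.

web: A = 12 × 90 = 1080.00, centroid at (80.00, 45.00).
flange: A = 160 × 32 = 5120.00, centroid at (80.00, 106.00).
ΣA = 6200.00 cm², ΣAx̄ = 496000.00 cm³, ΣAȳ = 591320.00 cm³.
x̄ = 496000.00/6200.00 = 80.00 cm; ȳ = 591320.00/6200.00 = 95.37 cm.

x̄ = 80.00 cm, ȳ = 95.37 cm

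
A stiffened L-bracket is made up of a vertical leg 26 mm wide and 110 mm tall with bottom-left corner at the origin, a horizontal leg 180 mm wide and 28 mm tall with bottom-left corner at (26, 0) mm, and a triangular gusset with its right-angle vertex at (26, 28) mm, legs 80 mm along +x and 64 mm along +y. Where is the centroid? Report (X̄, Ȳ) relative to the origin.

vertical leg: A = 26 × 110 = 2860.00, centroid at (13.00, 55.00).
horizontal leg: A = 180 × 28 = 5040.00, centroid at (116.00, 14.00).
gusset: A = ½·80·64 = 2560.00, centroid at (52.67, 49.33).
ΣA = 10460.00 mm²
ΣAX̄ = (2860.00)(13.00) + (5040.00)(116.00) + (2560.00)(52.67) = 756646.67 mm³
ΣAȲ = (2860.00)(55.00) + (5040.00)(14.00) + (2560.00)(49.33) = 354153.33 mm³
X̄ = 756646.67 / 10460.00 = 72.34 mm
Ȳ = 354153.33 / 10460.00 = 33.86 mm

X̄ = 72.34 mm, Ȳ = 33.86 mm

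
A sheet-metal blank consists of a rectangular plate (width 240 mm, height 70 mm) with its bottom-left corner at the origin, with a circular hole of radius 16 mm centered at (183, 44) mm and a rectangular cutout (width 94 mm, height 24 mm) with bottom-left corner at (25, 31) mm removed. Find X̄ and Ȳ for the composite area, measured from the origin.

X̄ = 124.19 mm, Ȳ = 33.16 mm

Part | A | x̄ᵢ | ȳᵢ | A·x̄ᵢ | A·ȳᵢ
plate | 16800.00 | 120.00 | 35.00 | 2016000.00 | 588000.00
hole 1 | -804.25 | 183.00 | 44.00 | -147177.33 | -35386.90
hole 2 | -2256.00 | 72.00 | 43.00 | -162432.00 | -97008.00
Σ | 13739.75 |  |  | 1706390.67 | 455605.10
X̄ = 1706390.67 / 13739.75 = 124.19 mm
Ȳ = 455605.10 / 13739.75 = 33.16 mm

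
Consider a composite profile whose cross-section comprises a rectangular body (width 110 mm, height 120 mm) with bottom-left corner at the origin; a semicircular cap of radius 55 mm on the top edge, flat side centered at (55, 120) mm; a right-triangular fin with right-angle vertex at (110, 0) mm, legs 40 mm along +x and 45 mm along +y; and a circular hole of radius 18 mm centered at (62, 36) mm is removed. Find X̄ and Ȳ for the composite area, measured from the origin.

X̄ = 58.05 mm, Ȳ = 81.30 mm

rectangular body: A = 110 × 120 = 13200.00, centroid at (55.00, 60.00).
semicircular top: A = ½π·55² = 4751.66, centroid at (55.00, 143.34).
triangular fin: A = ½·40·45 = 900.00, centroid at (123.33, 15.00).
hole: A = −π·18² = -1017.88, centroid at (62.00, 36.00).
ΣA = 17833.78 mm²
ΣAX̄ = (13200.00)(55.00) + (4751.66)(55.00) + (900.00)(123.33) + (-1017.88)(62.00) = 1035232.93 mm³
ΣAȲ = (13200.00)(60.00) + (4751.66)(143.34) + (900.00)(15.00) + (-1017.88)(36.00) = 1449972.20 mm³
X̄ = 1035232.93 / 17833.78 = 58.05 mm
Ȳ = 1449972.20 / 17833.78 = 81.30 mm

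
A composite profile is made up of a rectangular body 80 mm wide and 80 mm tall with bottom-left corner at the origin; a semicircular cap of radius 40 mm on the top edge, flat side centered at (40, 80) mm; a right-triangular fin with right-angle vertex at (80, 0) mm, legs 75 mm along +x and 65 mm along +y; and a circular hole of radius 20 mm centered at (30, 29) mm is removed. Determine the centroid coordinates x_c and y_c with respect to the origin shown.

rectangular body: A = 80 × 80 = 6400.00, centroid at (40.00, 40.00).
semicircular top: A = ½π·40² = 2513.27, centroid at (40.00, 96.98).
triangular fin: A = ½·75·65 = 2437.50, centroid at (105.00, 21.67).
hole: A = −π·20² = -1256.64, centroid at (30.00, 29.00).
ΣA = 10094.14 mm²
ΣAx_c = (6400.00)(40.00) + (2513.27)(40.00) + (2437.50)(105.00) + (-1256.64)(30.00) = 574769.35 mm³
ΣAy_c = (6400.00)(40.00) + (2513.27)(96.98) + (2437.50)(21.67) + (-1256.64)(29.00) = 516098.62 mm³
x_c = 574769.35 / 10094.14 = 56.94 mm
y_c = 516098.62 / 10094.14 = 51.13 mm

x_c = 56.94 mm, y_c = 51.13 mm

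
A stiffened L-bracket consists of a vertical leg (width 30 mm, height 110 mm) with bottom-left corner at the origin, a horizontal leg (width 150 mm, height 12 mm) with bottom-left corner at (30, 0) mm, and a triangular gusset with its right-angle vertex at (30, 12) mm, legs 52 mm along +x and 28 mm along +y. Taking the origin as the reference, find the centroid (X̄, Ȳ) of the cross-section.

X̄ = 46.84 mm, Ȳ = 35.66 mm

Part | A | x̄ᵢ | ȳᵢ | A·x̄ᵢ | A·ȳᵢ
vertical leg | 3300.00 | 15.00 | 55.00 | 49500.00 | 181500.00
horizontal leg | 1800.00 | 105.00 | 6.00 | 189000.00 | 10800.00
gusset | 728.00 | 47.33 | 21.33 | 34458.67 | 15530.67
Σ | 5828.00 |  |  | 272958.67 | 207830.67
X̄ = 272958.67 / 5828.00 = 46.84 mm
Ȳ = 207830.67 / 5828.00 = 35.66 mm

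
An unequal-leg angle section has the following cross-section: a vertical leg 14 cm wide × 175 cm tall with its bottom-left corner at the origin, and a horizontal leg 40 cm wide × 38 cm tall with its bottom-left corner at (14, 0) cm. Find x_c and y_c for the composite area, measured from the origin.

x_c = 17.34 cm, y_c = 61.27 cm

vertical leg: A = 14 × 175 = 2450.00, centroid at (7.00, 87.50).
horizontal leg: A = 40 × 38 = 1520.00, centroid at (34.00, 19.00).
ΣA = 3970.00 cm²
ΣAx_c = (2450.00)(7.00) + (1520.00)(34.00) = 68830.00 cm³
ΣAy_c = (2450.00)(87.50) + (1520.00)(19.00) = 243255.00 cm³
x_c = 68830.00 / 3970.00 = 17.34 cm
y_c = 243255.00 / 3970.00 = 61.27 cm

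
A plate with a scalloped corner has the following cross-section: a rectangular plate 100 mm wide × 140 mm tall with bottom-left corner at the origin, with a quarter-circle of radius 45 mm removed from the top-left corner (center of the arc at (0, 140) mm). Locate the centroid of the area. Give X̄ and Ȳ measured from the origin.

X̄ = 53.96 mm, Ȳ = 63.48 mm

Part | A | x̄ᵢ | ȳᵢ | A·x̄ᵢ | A·ȳᵢ
plate | 14000.00 | 50.00 | 70.00 | 700000.00 | 980000.00
removed quarter-circle | -1590.43 | 19.10 | 120.90 | -30375.00 | -192285.38
Σ | 12409.57 |  |  | 669625.00 | 787714.62
X̄ = 669625.00 / 12409.57 = 53.96 mm
Ȳ = 787714.62 / 12409.57 = 63.48 mm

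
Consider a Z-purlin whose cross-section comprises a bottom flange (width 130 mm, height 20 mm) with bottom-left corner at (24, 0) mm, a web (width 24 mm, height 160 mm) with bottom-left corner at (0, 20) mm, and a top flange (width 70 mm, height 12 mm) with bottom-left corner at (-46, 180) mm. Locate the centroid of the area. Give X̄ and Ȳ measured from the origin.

Part | A | x̄ᵢ | ȳᵢ | A·x̄ᵢ | A·ȳᵢ
bottom flange | 2600.00 | 89.00 | 10.00 | 231400.00 | 26000.00
web | 3840.00 | 12.00 | 100.00 | 46080.00 | 384000.00
top flange | 840.00 | -11.00 | 186.00 | -9240.00 | 156240.00
Σ | 7280.00 |  |  | 268240.00 | 566240.00
X̄ = 268240.00 / 7280.00 = 36.85 mm
Ȳ = 566240.00 / 7280.00 = 77.78 mm

X̄ = 36.85 mm, Ȳ = 77.78 mm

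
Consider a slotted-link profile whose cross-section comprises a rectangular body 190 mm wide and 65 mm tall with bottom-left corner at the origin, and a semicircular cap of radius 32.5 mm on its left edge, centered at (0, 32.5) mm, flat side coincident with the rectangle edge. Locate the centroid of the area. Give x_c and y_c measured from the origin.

x_c = 82.12 mm, y_c = 32.50 mm

Part | A | x̄ᵢ | ȳᵢ | A·x̄ᵢ | A·ȳᵢ
rectangular body | 12350.00 | 95.00 | 32.50 | 1173250.00 | 401375.00
semicircular end | 1659.15 | -13.79 | 32.50 | -22885.42 | 53922.49
Σ | 14009.15 |  |  | 1150364.58 | 455297.49
x_c = 1150364.58 / 14009.15 = 82.12 mm
y_c = 455297.49 / 14009.15 = 32.50 mm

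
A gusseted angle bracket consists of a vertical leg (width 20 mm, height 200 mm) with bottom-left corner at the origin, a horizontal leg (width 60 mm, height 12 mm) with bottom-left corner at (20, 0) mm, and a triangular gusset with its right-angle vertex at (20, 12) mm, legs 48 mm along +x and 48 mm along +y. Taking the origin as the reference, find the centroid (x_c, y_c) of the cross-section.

Part | A | x̄ᵢ | ȳᵢ | A·x̄ᵢ | A·ȳᵢ
vertical leg | 4000.00 | 10.00 | 100.00 | 40000.00 | 400000.00
horizontal leg | 720.00 | 50.00 | 6.00 | 36000.00 | 4320.00
gusset | 1152.00 | 36.00 | 28.00 | 41472.00 | 32256.00
Σ | 5872.00 |  |  | 117472.00 | 436576.00
x_c = 117472.00 / 5872.00 = 20.01 mm
y_c = 436576.00 / 5872.00 = 74.35 mm

x_c = 20.01 mm, y_c = 74.35 mm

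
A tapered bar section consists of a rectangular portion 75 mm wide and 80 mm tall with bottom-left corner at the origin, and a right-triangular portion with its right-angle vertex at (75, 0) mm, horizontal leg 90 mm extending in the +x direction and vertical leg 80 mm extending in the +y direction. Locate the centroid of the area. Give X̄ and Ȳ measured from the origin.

X̄ = 62.81 mm, Ȳ = 35.00 mm

rectangular portion: A = 75 × 80 = 6000.00, centroid at (37.50, 40.00).
triangular portion: A = ½·90·80 = 3600.00, centroid at (105.00, 26.67).
ΣA = 9600.00 mm²
ΣAX̄ = (6000.00)(37.50) + (3600.00)(105.00) = 603000.00 mm³
ΣAȲ = (6000.00)(40.00) + (3600.00)(26.67) = 336000.00 mm³
X̄ = 603000.00 / 9600.00 = 62.81 mm
Ȳ = 336000.00 / 9600.00 = 35.00 mm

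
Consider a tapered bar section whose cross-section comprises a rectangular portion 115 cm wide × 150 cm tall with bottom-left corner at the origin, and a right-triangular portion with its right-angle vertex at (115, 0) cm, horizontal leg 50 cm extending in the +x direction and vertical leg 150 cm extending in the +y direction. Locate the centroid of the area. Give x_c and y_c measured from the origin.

rectangular portion: A = 115 × 150 = 17250.00, centroid at (57.50, 75.00).
triangular portion: A = ½·50·150 = 3750.00, centroid at (131.67, 50.00).
ΣA = 21000.00 cm², ΣAx_c = 1485625.00 cm³, ΣAy_c = 1481250.00 cm³.
x_c = 1485625.00/21000.00 = 70.74 cm; y_c = 1481250.00/21000.00 = 70.54 cm.

x_c = 70.74 cm, y_c = 70.54 cm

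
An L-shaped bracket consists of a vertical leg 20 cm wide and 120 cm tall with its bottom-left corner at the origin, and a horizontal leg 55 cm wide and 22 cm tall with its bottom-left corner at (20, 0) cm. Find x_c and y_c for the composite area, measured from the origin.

x_c = 22.57 cm, y_c = 43.58 cm

vertical leg: A = 20 × 120 = 2400.00, centroid at (10.00, 60.00).
horizontal leg: A = 55 × 22 = 1210.00, centroid at (47.50, 11.00).
ΣA = 3610.00 cm²
ΣAx_c = (2400.00)(10.00) + (1210.00)(47.50) = 81475.00 cm³
ΣAy_c = (2400.00)(60.00) + (1210.00)(11.00) = 157310.00 cm³
x_c = 81475.00 / 3610.00 = 22.57 cm
y_c = 157310.00 / 3610.00 = 43.58 cm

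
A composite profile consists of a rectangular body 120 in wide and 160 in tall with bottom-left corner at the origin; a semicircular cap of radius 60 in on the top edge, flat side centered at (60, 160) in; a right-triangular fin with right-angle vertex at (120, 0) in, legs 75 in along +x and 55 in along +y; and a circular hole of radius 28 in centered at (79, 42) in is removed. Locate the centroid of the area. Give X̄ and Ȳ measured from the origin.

X̄ = 65.26 in, Ȳ = 103.01 in

rectangular body: A = 120 × 160 = 19200.00, centroid at (60.00, 80.00).
semicircular top: A = ½π·60² = 5654.87, centroid at (60.00, 185.46).
triangular fin: A = ½·75·55 = 2062.50, centroid at (145.00, 18.33).
hole: A = −π·28² = -2463.01, centroid at (79.00, 42.00).
ΣA = 24454.36 in², ΣAX̄ = 1595776.82 in³, ΣAȲ = 2519144.82 in³.
X̄ = 1595776.82/24454.36 = 65.26 in; Ȳ = 2519144.82/24454.36 = 103.01 in.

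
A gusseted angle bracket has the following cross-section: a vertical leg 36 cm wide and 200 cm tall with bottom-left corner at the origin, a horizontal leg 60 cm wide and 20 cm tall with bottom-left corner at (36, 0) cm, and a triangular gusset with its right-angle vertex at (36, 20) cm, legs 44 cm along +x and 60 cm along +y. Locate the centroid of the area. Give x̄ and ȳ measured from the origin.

vertical leg: A = 36 × 200 = 7200.00, centroid at (18.00, 100.00).
horizontal leg: A = 60 × 20 = 1200.00, centroid at (66.00, 10.00).
gusset: A = ½·44·60 = 1320.00, centroid at (50.67, 40.00).
ΣA = 9720.00 cm²
ΣAx̄ = (7200.00)(18.00) + (1200.00)(66.00) + (1320.00)(50.67) = 275680.00 cm³
ΣAȳ = (7200.00)(100.00) + (1200.00)(10.00) + (1320.00)(40.00) = 784800.00 cm³
x̄ = 275680.00 / 9720.00 = 28.36 cm
ȳ = 784800.00 / 9720.00 = 80.74 cm

x̄ = 28.36 cm, ȳ = 80.74 cm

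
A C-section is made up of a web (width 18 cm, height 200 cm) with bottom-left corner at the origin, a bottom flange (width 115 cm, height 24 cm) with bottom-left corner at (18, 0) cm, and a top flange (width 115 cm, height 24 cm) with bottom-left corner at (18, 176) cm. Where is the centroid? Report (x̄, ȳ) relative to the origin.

x̄ = 49.25 cm, ȳ = 100.00 cm

web: A = 18 × 200 = 3600.00, centroid at (9.00, 100.00).
bottom flange: A = 115 × 24 = 2760.00, centroid at (75.50, 12.00).
top flange: A = 115 × 24 = 2760.00, centroid at (75.50, 188.00).
ΣA = 9120.00 cm², ΣAx̄ = 449160.00 cm³, ΣAȳ = 912000.00 cm³.
x̄ = 449160.00/9120.00 = 49.25 cm; ȳ = 912000.00/9120.00 = 100.00 cm.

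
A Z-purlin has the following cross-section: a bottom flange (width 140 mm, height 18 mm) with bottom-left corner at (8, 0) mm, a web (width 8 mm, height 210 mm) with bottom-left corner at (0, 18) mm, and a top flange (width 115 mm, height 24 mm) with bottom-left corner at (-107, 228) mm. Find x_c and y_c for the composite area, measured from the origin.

x_c = 9.58 mm, y_c = 128.12 mm

bottom flange: A = 140 × 18 = 2520.00, centroid at (78.00, 9.00).
web: A = 8 × 210 = 1680.00, centroid at (4.00, 123.00).
top flange: A = 115 × 24 = 2760.00, centroid at (-49.50, 240.00).
ΣA = 6960.00 mm²
ΣAx_c = (2520.00)(78.00) + (1680.00)(4.00) + (2760.00)(-49.50) = 66660.00 mm³
ΣAy_c = (2520.00)(9.00) + (1680.00)(123.00) + (2760.00)(240.00) = 891720.00 mm³
x_c = 66660.00 / 6960.00 = 9.58 mm
y_c = 891720.00 / 6960.00 = 128.12 mm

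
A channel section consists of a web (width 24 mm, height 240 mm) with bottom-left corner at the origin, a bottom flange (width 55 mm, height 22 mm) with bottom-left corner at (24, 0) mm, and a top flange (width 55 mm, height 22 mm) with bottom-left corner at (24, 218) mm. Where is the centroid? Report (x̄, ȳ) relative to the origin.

web: A = 24 × 240 = 5760.00, centroid at (12.00, 120.00).
bottom flange: A = 55 × 22 = 1210.00, centroid at (51.50, 11.00).
top flange: A = 55 × 22 = 1210.00, centroid at (51.50, 229.00).
ΣA = 8180.00 mm², ΣAx̄ = 193750.00 mm³, ΣAȳ = 981600.00 mm³.
x̄ = 193750.00/8180.00 = 23.69 mm; ȳ = 981600.00/8180.00 = 120.00 mm.

x̄ = 23.69 mm, ȳ = 120.00 mm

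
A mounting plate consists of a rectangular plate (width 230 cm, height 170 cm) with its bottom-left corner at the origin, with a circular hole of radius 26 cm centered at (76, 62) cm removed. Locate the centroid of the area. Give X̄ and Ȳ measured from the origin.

plate: A = 230 × 170 = 39100.00, centroid at (115.00, 85.00).
hole: A = −π·26² = -2123.72, centroid at (76.00, 62.00).
ΣA = 36976.28 cm²
ΣAX̄ = (39100.00)(115.00) + (-2123.72)(76.00) = 4335097.54 cm³
ΣAȲ = (39100.00)(85.00) + (-2123.72)(62.00) = 3191829.57 cm³
X̄ = 4335097.54 / 36976.28 = 117.24 cm
Ȳ = 3191829.57 / 36976.28 = 86.32 cm

X̄ = 117.24 cm, Ȳ = 86.32 cm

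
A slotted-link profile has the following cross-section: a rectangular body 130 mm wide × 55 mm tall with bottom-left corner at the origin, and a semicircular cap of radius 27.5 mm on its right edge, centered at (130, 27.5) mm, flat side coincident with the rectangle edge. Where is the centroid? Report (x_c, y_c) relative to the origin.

x_c = 75.92 mm, y_c = 27.50 mm

rectangular body: A = 130 × 55 = 7150.00, centroid at (65.00, 27.50).
semicircular end: A = ½π·27.5² = 1187.91, centroid at (141.67, 27.50).
ΣA = 8337.91 mm²
ΣAx_c = (7150.00)(65.00) + (1187.91)(141.67) = 633043.50 mm³
ΣAy_c = (7150.00)(27.50) + (1187.91)(27.50) = 229292.65 mm³
x_c = 633043.50 / 8337.91 = 75.92 mm
y_c = 229292.65 / 8337.91 = 27.50 mm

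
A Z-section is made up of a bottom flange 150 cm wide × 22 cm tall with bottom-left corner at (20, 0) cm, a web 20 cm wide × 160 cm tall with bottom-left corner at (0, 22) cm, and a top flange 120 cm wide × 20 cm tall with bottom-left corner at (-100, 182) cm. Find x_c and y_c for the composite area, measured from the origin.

bottom flange: A = 150 × 22 = 3300.00, centroid at (95.00, 11.00).
web: A = 20 × 160 = 3200.00, centroid at (10.00, 102.00).
top flange: A = 120 × 20 = 2400.00, centroid at (-40.00, 192.00).
ΣA = 8900.00 cm²
ΣAx_c = (3300.00)(95.00) + (3200.00)(10.00) + (2400.00)(-40.00) = 249500.00 cm³
ΣAy_c = (3300.00)(11.00) + (3200.00)(102.00) + (2400.00)(192.00) = 823500.00 cm³
x_c = 249500.00 / 8900.00 = 28.03 cm
y_c = 823500.00 / 8900.00 = 92.53 cm

x_c = 28.03 cm, y_c = 92.53 cm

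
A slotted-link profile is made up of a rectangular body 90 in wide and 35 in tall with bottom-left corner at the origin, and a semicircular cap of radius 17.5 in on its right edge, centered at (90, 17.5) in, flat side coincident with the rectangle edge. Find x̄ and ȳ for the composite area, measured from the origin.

rectangular body: A = 90 × 35 = 3150.00, centroid at (45.00, 17.50).
semicircular end: A = ½π·17.5² = 481.06, centroid at (97.43, 17.50).
ΣA = 3631.06 in², ΣAx̄ = 188617.99 in³, ΣAȳ = 63543.49 in³.
x̄ = 188617.99/3631.06 = 51.95 in; ȳ = 63543.49/3631.06 = 17.50 in.

x̄ = 51.95 in, ȳ = 17.50 in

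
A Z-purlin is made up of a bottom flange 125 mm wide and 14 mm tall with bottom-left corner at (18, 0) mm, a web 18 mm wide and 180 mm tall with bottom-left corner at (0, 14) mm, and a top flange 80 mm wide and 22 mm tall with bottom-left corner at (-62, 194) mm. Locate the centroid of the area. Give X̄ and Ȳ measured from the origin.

bottom flange: A = 125 × 14 = 1750.00, centroid at (80.50, 7.00).
web: A = 18 × 180 = 3240.00, centroid at (9.00, 104.00).
top flange: A = 80 × 22 = 1760.00, centroid at (-22.00, 205.00).
ΣA = 6750.00 mm², ΣAX̄ = 131315.00 mm³, ΣAȲ = 710010.00 mm³.
X̄ = 131315.00/6750.00 = 19.45 mm; Ȳ = 710010.00/6750.00 = 105.19 mm.

X̄ = 19.45 mm, Ȳ = 105.19 mm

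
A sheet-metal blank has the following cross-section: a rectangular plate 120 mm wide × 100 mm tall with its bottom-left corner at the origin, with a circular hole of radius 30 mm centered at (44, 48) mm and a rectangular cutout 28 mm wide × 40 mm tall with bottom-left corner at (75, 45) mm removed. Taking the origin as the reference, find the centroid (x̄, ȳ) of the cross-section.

x̄ = 61.58 mm, ȳ = 48.62 mm

plate: A = 120 × 100 = 12000.00, centroid at (60.00, 50.00).
hole 1: A = −π·30² = -2827.43, centroid at (44.00, 48.00).
hole 2: A = −(28 × 40) = -1120.00, centroid at (89.00, 65.00).
ΣA = 8052.57 mm², ΣAx̄ = 495912.93 mm³, ΣAȳ = 391483.20 mm³.
x̄ = 495912.93/8052.57 = 61.58 mm; ȳ = 391483.20/8052.57 = 48.62 mm.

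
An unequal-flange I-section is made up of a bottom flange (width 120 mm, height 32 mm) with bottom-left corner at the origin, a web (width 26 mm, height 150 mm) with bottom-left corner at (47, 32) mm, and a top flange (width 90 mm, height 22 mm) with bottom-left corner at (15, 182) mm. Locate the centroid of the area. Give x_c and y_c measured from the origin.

x_c = 60.00 mm, y_c = 88.57 mm

Part | A | x̄ᵢ | ȳᵢ | A·x̄ᵢ | A·ȳᵢ
bottom flange | 3840.00 | 60.00 | 16.00 | 230400.00 | 61440.00
web | 3900.00 | 60.00 | 107.00 | 234000.00 | 417300.00
top flange | 1980.00 | 60.00 | 193.00 | 118800.00 | 382140.00
Σ | 9720.00 |  |  | 583200.00 | 860880.00
x_c = 583200.00 / 9720.00 = 60.00 mm
y_c = 860880.00 / 9720.00 = 88.57 mm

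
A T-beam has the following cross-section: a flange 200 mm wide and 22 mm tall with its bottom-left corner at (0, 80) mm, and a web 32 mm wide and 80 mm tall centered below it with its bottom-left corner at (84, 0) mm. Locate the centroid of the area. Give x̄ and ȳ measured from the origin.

x̄ = 100.00 mm, ȳ = 72.24 mm

web: A = 32 × 80 = 2560.00, centroid at (100.00, 40.00).
flange: A = 200 × 22 = 4400.00, centroid at (100.00, 91.00).
ΣA = 6960.00 mm², ΣAx̄ = 696000.00 mm³, ΣAȳ = 502800.00 mm³.
x̄ = 696000.00/6960.00 = 100.00 mm; ȳ = 502800.00/6960.00 = 72.24 mm.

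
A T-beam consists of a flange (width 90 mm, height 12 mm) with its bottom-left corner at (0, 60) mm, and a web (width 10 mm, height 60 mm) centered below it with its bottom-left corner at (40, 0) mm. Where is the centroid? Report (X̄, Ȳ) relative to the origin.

X̄ = 45.00 mm, Ȳ = 53.14 mm

web: A = 10 × 60 = 600.00, centroid at (45.00, 30.00).
flange: A = 90 × 12 = 1080.00, centroid at (45.00, 66.00).
ΣA = 1680.00 mm², ΣAX̄ = 75600.00 mm³, ΣAȲ = 89280.00 mm³.
X̄ = 75600.00/1680.00 = 45.00 mm; Ȳ = 89280.00/1680.00 = 53.14 mm.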